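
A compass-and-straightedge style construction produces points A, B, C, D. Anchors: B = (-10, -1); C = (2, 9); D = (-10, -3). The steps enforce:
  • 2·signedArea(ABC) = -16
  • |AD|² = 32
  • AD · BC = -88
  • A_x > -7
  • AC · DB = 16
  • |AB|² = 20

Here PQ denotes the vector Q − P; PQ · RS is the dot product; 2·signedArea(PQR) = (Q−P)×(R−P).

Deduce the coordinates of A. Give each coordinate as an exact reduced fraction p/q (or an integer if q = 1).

A = (-6, 1)

1. A_x = -6  [AC · DB = 16 ∩ AD · BC = -88]
2. A_y = 1  [AC · DB = 16 ∩ AD · BC = -88]
   → A = (-6, 1)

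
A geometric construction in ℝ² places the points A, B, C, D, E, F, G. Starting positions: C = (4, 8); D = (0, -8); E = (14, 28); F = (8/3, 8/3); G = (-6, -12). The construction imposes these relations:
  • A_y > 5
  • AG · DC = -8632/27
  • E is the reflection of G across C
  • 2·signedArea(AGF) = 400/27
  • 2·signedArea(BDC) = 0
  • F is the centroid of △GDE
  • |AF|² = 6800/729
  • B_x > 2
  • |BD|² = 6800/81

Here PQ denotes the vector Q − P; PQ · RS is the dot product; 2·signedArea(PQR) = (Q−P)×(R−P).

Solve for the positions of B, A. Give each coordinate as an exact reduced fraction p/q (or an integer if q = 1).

A = (92/27, 152/27)
B = (20/9, 8/9)

1. B_x = 20/9  [line -16·x + 4·y + 32 = 0 ∩ |BD|² = 6800/81]
2. B_y = 8/9  [line -16·x + 4·y + 32 = 0 ∩ |BD|² = 6800/81]
   → B = (20/9, 8/9)
3. A_x = 92/27  [2·signedArea(AGF) = 400/27 ∩ AG · DC = -8632/27]
4. A_y = 152/27  [2·signedArea(AGF) = 400/27 ∩ AG · DC = -8632/27]
   → A = (92/27, 152/27)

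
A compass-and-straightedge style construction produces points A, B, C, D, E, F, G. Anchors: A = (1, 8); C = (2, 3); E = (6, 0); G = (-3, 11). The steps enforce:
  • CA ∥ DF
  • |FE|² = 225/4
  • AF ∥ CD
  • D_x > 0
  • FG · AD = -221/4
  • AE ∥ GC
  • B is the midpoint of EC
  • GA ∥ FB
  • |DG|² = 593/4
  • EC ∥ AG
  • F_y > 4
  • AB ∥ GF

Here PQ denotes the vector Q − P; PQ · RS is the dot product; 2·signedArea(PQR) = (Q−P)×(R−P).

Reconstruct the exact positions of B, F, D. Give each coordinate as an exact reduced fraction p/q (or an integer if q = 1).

B = (4, 3/2)
D = (1, -1/2)
F = (0, 9/2)

1. B_x = 4  [B is the midpoint of EC]
2. B_y = 3/2  [B is the midpoint of EC]
   → B = (4, 3/2)
3. F_x = 0  [GA ∥ FB ∩ AB ∥ GF]
4. F_y = 9/2  [GA ∥ FB ∩ AB ∥ GF]
   → F = (0, 9/2)
5. D_x = 1  [CA ∥ DF ∩ AF ∥ CD]
6. D_y = -1/2  [CA ∥ DF ∩ AF ∥ CD]
   → D = (1, -1/2)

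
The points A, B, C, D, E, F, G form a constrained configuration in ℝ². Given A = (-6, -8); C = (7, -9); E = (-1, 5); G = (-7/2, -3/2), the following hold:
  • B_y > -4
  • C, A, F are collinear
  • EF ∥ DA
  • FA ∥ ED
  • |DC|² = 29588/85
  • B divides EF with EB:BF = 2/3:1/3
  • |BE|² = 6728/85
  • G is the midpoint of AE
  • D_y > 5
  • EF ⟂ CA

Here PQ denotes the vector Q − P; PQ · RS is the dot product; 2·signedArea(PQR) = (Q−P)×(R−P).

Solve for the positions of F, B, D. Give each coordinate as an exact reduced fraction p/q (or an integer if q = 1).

1. F_x = -172/85  [C, A, F are collinear ∩ EF ⟂ CA]
2. F_y = -706/85  [C, A, F are collinear ∩ EF ⟂ CA]
   → F = (-172/85, -706/85)
3. B_x = -143/85  [B divides EF with EB:BF = 2/3:1/3]
4. B_y = -329/85  [B divides EF with EB:BF = 2/3:1/3]
   → B = (-143/85, -329/85)
5. D_x = -423/85  [EF ∥ DA ∩ FA ∥ ED]
6. D_y = 451/85  [EF ∥ DA ∩ FA ∥ ED]
   → D = (-423/85, 451/85)

B = (-143/85, -329/85)
D = (-423/85, 451/85)
F = (-172/85, -706/85)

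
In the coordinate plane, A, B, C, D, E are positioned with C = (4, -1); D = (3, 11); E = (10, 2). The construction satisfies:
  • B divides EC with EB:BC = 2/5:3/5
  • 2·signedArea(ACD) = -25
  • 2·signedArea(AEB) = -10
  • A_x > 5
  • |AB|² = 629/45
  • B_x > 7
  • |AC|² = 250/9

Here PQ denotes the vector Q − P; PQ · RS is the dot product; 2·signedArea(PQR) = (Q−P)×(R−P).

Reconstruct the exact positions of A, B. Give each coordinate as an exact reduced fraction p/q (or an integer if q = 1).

1. B_x = 38/5  [B divides EC with EB:BC = 2/5:3/5]
2. B_y = 4/5  [B divides EC with EB:BC = 2/5:3/5]
   → B = (38/5, 4/5)
3. A_x = 17/3  [2·signedArea(ACD) = -25 ∩ 2·signedArea(AEB) = -10]
4. A_y = 4  [2·signedArea(ACD) = -25 ∩ 2·signedArea(AEB) = -10]
   → A = (17/3, 4)

A = (17/3, 4)
B = (38/5, 4/5)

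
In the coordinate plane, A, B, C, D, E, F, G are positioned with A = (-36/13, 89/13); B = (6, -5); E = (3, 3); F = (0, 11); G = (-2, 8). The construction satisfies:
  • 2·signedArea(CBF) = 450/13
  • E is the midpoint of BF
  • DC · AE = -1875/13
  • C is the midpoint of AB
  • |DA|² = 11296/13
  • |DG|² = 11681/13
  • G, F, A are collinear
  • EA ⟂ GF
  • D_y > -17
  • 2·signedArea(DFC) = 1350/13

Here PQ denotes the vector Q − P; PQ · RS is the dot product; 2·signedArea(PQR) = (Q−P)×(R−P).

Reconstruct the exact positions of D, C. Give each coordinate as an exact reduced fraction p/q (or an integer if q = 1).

1. C_x = 21/13  [C is the midpoint of AB]
2. C_y = 12/13  [C is the midpoint of AB]
   → C = (21/13, 12/13)
3. D_x = 192/13  [2·signedArea(DFC) = 1350/13 ∩ DC · AE = -1875/13]
4. D_y = -219/13  [2·signedArea(DFC) = 1350/13 ∩ DC · AE = -1875/13]
   → D = (192/13, -219/13)

C = (21/13, 12/13)
D = (192/13, -219/13)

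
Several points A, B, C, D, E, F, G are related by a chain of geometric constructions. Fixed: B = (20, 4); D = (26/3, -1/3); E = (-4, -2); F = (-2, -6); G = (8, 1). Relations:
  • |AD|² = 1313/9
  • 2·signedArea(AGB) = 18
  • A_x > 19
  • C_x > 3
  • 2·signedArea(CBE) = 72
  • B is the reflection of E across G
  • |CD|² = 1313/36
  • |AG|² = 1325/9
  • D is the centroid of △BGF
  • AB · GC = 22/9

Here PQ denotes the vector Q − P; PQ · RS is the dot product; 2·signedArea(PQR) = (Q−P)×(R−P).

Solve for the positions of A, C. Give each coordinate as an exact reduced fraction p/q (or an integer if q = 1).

A = (58/3, 16/3)
C = (10/3, -19/6)

1. A_x = 58/3  [line -3·x + 12·y + -6 = 0 ∩ |AD|² = 1313/9]
2. A_y = 16/3  [line -3·x + 12·y + -6 = 0 ∩ |AD|² = 1313/9]
   → A = (58/3, 16/3)
3. C_x = 10/3  [AB · GC = 22/9 ∩ 2·signedArea(CBE) = 72]
4. C_y = -19/6  [AB · GC = 22/9 ∩ 2·signedArea(CBE) = 72]
   → C = (10/3, -19/6)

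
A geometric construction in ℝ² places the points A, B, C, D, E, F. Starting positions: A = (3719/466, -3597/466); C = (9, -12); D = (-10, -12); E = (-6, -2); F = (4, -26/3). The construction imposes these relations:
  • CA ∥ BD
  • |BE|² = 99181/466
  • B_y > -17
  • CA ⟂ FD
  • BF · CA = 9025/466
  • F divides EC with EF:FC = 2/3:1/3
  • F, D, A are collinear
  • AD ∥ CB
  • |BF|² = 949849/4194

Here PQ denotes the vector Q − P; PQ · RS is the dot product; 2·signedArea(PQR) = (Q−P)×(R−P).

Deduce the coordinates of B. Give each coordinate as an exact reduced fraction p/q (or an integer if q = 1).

1. B_x = -4185/466  [CA ∥ BD ∩ AD ∥ CB]
2. B_y = -7587/466  [CA ∥ BD ∩ AD ∥ CB]
   → B = (-4185/466, -7587/466)

B = (-4185/466, -7587/466)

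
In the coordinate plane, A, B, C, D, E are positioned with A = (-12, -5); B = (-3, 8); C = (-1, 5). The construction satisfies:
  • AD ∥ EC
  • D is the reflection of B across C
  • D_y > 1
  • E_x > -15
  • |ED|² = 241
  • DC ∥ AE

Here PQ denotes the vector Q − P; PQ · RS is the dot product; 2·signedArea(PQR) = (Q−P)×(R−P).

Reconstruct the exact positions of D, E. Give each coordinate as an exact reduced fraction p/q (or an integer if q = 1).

1. D_x = 1  [D is the reflection of B across C]
2. D_y = 2  [D is the reflection of B across C]
   → D = (1, 2)
3. E_x = -14  [AD ∥ EC ∩ DC ∥ AE]
4. E_y = -2  [AD ∥ EC ∩ DC ∥ AE]
   → E = (-14, -2)

D = (1, 2)
E = (-14, -2)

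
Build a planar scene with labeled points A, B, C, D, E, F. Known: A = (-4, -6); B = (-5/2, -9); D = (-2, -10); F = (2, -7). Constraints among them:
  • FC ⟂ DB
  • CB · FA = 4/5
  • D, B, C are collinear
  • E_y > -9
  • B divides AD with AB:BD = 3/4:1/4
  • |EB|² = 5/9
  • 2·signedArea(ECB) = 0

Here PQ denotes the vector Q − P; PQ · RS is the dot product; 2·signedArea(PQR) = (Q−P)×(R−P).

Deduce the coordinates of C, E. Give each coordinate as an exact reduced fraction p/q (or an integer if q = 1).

C = (-12/5, -46/5)
E = (-17/6, -25/3)

1. C_x = -12/5  [D, B, C are collinear ∩ FC ⟂ DB]
2. C_y = -46/5  [D, B, C are collinear ∩ FC ⟂ DB]
   → C = (-12/5, -46/5)
3. E_x = -17/6  [line -1/5·x + -1/10·y + -7/5 = 0 ∩ |EB|² = 5/9]
4. E_y = -25/3  [line -1/5·x + -1/10·y + -7/5 = 0 ∩ |EB|² = 5/9]
   → E = (-17/6, -25/3)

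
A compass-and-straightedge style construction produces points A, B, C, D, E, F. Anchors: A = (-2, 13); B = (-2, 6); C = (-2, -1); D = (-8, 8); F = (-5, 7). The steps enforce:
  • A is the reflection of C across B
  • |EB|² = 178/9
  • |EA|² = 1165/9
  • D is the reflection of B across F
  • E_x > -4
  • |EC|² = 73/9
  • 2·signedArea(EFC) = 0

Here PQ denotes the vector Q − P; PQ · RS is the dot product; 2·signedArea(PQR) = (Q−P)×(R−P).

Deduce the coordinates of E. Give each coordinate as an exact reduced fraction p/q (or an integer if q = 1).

1. E_x = -3  [line 8·x + 3·y + 19 = 0 ∩ |EB|² = 178/9]
2. E_y = 5/3  [line 8·x + 3·y + 19 = 0 ∩ |EB|² = 178/9]
   → E = (-3, 5/3)

E = (-3, 5/3)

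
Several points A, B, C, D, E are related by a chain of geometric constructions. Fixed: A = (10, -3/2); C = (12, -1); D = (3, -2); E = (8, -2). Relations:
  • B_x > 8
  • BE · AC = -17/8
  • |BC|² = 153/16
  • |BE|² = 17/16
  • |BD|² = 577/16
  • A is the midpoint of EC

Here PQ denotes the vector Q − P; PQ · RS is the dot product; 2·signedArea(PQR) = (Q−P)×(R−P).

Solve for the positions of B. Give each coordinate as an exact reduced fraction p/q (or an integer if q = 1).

1. B_x = 9  [line -2·x + -1/2·y + 137/8 = 0 ∩ |BE|² = 17/16]
2. B_y = -7/4  [line -2·x + -1/2·y + 137/8 = 0 ∩ |BE|² = 17/16]
   → B = (9, -7/4)

B = (9, -7/4)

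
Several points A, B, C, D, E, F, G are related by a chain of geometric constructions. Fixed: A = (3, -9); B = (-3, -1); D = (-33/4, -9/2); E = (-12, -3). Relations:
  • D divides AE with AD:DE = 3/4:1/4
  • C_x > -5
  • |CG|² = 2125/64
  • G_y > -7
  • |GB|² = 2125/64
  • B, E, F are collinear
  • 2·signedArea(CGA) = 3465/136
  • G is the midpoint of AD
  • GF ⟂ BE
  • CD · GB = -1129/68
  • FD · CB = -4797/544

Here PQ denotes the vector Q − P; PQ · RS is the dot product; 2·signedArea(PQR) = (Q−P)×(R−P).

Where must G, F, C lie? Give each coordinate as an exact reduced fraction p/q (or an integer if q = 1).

C = (-321/68, -47/34)
F = (-525/136, -81/68)
G = (-21/8, -27/4)

1. G_x = -21/8  [G is the midpoint of AD]
2. G_y = -27/4  [G is the midpoint of AD]
   → G = (-21/8, -27/4)
3. F_x = -525/136  [B, E, F are collinear ∩ GF ⟂ BE]
4. F_y = -81/68  [B, E, F are collinear ∩ GF ⟂ BE]
   → F = (-525/136, -81/68)
5. C_x = -321/68  [2·signedArea(CGA) = 3465/136 ∩ CD · GB = -1129/68]
6. C_y = -47/34  [2·signedArea(CGA) = 3465/136 ∩ CD · GB = -1129/68]
   → C = (-321/68, -47/34)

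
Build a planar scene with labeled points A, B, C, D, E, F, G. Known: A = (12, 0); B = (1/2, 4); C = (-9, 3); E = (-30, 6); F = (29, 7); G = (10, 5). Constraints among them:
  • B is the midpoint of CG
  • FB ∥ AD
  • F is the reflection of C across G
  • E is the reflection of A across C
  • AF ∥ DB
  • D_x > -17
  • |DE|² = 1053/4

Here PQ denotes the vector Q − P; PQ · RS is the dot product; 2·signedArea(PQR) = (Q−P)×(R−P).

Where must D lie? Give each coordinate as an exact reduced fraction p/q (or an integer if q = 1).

D = (-33/2, -3)

1. D_x = -33/2  [AF ∥ DB ∩ FB ∥ AD]
2. D_y = -3  [AF ∥ DB ∩ FB ∥ AD]
   → D = (-33/2, -3)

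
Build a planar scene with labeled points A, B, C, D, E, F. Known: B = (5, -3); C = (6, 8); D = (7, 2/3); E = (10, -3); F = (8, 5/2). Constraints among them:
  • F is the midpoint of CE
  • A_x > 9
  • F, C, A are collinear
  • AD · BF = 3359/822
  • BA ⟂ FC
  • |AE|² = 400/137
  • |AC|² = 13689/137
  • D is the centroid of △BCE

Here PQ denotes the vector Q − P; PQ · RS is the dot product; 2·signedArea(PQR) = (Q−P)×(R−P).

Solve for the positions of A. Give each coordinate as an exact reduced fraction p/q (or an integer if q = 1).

1. A_x = 1290/137  [F, C, A are collinear ∩ BA ⟂ FC]
2. A_y = -191/137  [F, C, A are collinear ∩ BA ⟂ FC]
   → A = (1290/137, -191/137)

A = (1290/137, -191/137)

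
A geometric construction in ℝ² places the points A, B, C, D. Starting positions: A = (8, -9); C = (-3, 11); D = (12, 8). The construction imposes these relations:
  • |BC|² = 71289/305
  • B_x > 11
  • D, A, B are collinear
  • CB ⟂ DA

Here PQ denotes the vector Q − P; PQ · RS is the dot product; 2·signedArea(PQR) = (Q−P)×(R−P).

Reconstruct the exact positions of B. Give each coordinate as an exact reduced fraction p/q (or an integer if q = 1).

1. B_x = 3624/305  [D, A, B are collinear ∩ CB ⟂ DA]
2. B_y = 2287/305  [D, A, B are collinear ∩ CB ⟂ DA]
   → B = (3624/305, 2287/305)

B = (3624/305, 2287/305)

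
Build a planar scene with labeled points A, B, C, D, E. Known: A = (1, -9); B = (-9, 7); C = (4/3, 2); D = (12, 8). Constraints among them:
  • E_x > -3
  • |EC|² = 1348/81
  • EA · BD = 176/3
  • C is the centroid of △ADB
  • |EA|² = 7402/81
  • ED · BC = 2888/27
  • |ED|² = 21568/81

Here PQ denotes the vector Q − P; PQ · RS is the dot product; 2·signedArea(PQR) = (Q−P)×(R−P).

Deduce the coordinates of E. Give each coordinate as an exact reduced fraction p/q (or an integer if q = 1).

1. E_x = -20/9  [ED · BC = 2888/27 ∩ EA · BD = 176/3]
2. E_y = 0  [ED · BC = 2888/27 ∩ EA · BD = 176/3]
   → E = (-20/9, 0)

E = (-20/9, 0)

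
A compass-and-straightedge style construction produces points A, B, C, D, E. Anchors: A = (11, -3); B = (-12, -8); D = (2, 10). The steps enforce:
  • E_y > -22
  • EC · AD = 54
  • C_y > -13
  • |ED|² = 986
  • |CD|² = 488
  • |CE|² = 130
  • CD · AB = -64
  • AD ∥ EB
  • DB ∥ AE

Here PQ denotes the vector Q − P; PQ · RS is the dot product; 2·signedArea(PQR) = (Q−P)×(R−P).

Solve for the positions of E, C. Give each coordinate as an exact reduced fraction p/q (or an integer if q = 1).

1. E_x = -3  [AD ∥ EB ∩ DB ∥ AE]
2. E_y = -21  [AD ∥ EB ∩ DB ∥ AE]
   → E = (-3, -21)
3. C_x = 4  [CD · AB = -64 ∩ EC · AD = 54]
4. C_y = -12  [CD · AB = -64 ∩ EC · AD = 54]
   → C = (4, -12)

C = (4, -12)
E = (-3, -21)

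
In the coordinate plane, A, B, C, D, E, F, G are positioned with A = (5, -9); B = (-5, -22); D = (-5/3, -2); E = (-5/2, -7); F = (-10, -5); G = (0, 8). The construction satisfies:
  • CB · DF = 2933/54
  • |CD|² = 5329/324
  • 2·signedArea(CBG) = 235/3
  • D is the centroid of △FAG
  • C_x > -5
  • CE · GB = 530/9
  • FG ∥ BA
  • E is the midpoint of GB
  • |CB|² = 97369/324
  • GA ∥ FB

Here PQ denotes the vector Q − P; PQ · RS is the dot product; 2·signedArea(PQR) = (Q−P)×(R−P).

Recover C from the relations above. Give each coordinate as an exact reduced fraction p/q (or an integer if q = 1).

C = (-85/18, -14/3)

1. C_x = -85/18  [CB · DF = 2933/54 ∩ CE · GB = 530/9]
2. C_y = -14/3  [CB · DF = 2933/54 ∩ CE · GB = 530/9]
   → C = (-85/18, -14/3)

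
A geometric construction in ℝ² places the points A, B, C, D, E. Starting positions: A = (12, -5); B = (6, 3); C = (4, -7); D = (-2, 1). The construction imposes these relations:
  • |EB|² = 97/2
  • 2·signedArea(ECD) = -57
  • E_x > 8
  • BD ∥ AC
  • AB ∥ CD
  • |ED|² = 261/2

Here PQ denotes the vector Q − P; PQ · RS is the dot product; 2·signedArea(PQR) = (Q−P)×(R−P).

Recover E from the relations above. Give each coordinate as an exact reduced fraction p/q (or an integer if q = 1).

E = (17/2, -7/2)

1. E_x = 17/2  [line -8·x + -6·y + 47 = 0 ∩ |EB|² = 97/2]
2. E_y = -7/2  [line -8·x + -6·y + 47 = 0 ∩ |EB|² = 97/2]
   → E = (17/2, -7/2)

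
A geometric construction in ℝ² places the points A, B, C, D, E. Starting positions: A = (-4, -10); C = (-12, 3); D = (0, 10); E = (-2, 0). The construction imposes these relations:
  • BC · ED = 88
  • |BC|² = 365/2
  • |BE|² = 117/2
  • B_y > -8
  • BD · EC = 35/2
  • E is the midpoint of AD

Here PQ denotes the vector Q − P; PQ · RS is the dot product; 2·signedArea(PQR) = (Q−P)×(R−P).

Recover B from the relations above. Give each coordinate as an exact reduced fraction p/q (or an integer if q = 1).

1. B_x = -7/2  [BD · EC = 35/2 ∩ BC · ED = 88]
2. B_y = -15/2  [BD · EC = 35/2 ∩ BC · ED = 88]
   → B = (-7/2, -15/2)

B = (-7/2, -15/2)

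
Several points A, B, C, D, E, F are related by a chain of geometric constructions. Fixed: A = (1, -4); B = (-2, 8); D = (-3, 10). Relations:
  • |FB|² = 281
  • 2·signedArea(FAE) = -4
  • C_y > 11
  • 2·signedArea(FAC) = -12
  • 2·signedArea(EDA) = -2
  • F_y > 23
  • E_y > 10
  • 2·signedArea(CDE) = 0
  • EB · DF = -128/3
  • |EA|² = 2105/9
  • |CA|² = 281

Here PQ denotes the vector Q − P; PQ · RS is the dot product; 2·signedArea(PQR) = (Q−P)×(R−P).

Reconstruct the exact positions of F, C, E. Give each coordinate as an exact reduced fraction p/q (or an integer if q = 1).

C = (-4, 12)
E = (-10/3, 32/3)
F = (-7, 24)

1. E_x = -10/3  [line 14·x + 4·y + 4 = 0 ∩ |EA|² = 2105/9]
2. E_y = 32/3  [line 14·x + 4·y + 4 = 0 ∩ |EA|² = 2105/9]
   → E = (-10/3, 32/3)
3. F_x = -7  [EB · DF = -128/3 ∩ 2·signedArea(FAE) = -4]
4. F_y = 24  [EB · DF = -128/3 ∩ 2·signedArea(FAE) = -4]
   → F = (-7, 24)
5. C_x = -4  [2·signedArea(FAC) = -12 ∩ 2·signedArea(CDE) = 0]
6. C_y = 12  [2·signedArea(FAC) = -12 ∩ 2·signedArea(CDE) = 0]
   → C = (-4, 12)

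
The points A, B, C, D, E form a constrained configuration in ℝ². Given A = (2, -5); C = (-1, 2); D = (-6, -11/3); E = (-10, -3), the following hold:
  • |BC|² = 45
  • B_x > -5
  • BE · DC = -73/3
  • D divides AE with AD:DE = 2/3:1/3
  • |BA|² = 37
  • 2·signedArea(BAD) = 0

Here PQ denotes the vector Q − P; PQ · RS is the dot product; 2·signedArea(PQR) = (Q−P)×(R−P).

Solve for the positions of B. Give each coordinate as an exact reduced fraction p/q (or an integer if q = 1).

1. B_x = -4  [2·signedArea(BAD) = 0 ∩ BE · DC = -73/3]
2. B_y = -4  [2·signedArea(BAD) = 0 ∩ BE · DC = -73/3]
   → B = (-4, -4)

B = (-4, -4)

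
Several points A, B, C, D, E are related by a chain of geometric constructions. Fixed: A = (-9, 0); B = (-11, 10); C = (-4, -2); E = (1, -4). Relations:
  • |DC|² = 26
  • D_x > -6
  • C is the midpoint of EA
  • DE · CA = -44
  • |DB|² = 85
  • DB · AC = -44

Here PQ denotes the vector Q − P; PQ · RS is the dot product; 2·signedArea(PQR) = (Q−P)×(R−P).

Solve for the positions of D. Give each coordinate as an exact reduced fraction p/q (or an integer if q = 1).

1. D_x = -5  [line 5·x + -2·y + 31 = 0 ∩ |DC|² = 26]
2. D_y = 3  [line 5·x + -2·y + 31 = 0 ∩ |DC|² = 26]
   → D = (-5, 3)

D = (-5, 3)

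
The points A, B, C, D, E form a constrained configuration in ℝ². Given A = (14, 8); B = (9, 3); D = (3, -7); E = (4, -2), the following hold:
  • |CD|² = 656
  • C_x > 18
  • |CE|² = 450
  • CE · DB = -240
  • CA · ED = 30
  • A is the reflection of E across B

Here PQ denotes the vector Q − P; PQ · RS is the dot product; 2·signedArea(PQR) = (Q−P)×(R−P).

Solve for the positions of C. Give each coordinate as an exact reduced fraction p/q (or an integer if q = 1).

1. C_x = 19  [CE · DB = -240 ∩ CA · ED = 30]
2. C_y = 13  [CE · DB = -240 ∩ CA · ED = 30]
   → C = (19, 13)

C = (19, 13)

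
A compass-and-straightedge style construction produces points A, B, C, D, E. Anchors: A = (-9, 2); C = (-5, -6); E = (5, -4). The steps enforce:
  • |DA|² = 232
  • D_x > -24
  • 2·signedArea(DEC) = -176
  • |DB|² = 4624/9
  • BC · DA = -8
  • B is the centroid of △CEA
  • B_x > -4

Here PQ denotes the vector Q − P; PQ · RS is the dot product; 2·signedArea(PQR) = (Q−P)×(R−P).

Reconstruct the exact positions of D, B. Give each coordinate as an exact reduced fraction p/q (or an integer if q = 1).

B = (-3, -8/3)
D = (-23, 8)

1. B_x = -3  [B is the centroid of △CEA]
2. B_y = -8/3  [B is the centroid of △CEA]
   → B = (-3, -8/3)
3. D_x = -23  [2·signedArea(DEC) = -176 ∩ BC · DA = -8]
4. D_y = 8  [2·signedArea(DEC) = -176 ∩ BC · DA = -8]
   → D = (-23, 8)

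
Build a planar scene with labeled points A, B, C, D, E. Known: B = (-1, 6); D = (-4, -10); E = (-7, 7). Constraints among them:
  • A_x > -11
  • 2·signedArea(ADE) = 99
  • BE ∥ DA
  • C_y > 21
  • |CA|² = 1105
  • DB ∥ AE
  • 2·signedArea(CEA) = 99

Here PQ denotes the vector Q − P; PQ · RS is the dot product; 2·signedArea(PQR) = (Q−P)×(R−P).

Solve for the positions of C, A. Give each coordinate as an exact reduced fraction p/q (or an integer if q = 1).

1. A_x = -10  [DB ∥ AE ∩ BE ∥ DA]
2. A_y = -9  [DB ∥ AE ∩ BE ∥ DA]
   → A = (-10, -9)
3. C_x = 2  [line 16·x + -3·y + 34 = 0 ∩ |CA|² = 1105]
4. C_y = 22  [line 16·x + -3·y + 34 = 0 ∩ |CA|² = 1105]
   → C = (2, 22)

A = (-10, -9)
C = (2, 22)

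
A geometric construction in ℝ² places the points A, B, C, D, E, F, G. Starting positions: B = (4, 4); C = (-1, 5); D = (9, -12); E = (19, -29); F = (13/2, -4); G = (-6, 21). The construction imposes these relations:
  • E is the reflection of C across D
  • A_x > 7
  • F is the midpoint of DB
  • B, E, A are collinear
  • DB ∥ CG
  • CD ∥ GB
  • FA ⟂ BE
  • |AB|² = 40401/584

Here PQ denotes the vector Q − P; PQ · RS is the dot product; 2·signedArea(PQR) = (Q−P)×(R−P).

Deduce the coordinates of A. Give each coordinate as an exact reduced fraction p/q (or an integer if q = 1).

1. A_x = 2173/292  [B, E, A are collinear ∩ FA ⟂ BE]
2. A_y = -1043/292  [B, E, A are collinear ∩ FA ⟂ BE]
   → A = (2173/292, -1043/292)

A = (2173/292, -1043/292)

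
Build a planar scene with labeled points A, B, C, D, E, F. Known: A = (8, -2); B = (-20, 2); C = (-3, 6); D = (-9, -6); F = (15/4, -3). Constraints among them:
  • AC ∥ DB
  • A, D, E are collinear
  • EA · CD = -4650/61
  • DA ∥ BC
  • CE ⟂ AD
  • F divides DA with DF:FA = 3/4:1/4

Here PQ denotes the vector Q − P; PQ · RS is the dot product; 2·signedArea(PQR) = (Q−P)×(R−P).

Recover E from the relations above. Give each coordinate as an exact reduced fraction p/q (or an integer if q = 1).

E = (-39/61, -246/61)

1. E_x = -39/61  [A, D, E are collinear ∩ CE ⟂ AD]
2. E_y = -246/61  [A, D, E are collinear ∩ CE ⟂ AD]
   → E = (-39/61, -246/61)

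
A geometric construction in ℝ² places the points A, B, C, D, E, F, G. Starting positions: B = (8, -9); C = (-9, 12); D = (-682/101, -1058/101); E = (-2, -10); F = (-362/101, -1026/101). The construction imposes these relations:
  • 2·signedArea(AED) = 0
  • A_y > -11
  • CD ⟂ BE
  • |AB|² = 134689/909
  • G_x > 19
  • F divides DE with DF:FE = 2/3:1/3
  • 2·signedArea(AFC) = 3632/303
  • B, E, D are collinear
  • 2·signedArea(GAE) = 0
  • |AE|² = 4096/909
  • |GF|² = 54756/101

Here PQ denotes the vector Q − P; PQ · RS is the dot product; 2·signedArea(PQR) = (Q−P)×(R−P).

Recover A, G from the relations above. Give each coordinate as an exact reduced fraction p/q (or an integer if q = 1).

A = (-1246/303, -3094/303)
G = (1978/101, -792/101)

1. A_x = -1246/303  [2·signedArea(AED) = 0 ∩ 2·signedArea(AFC) = 3632/303]
2. A_y = -3094/303  [2·signedArea(AED) = 0 ∩ 2·signedArea(AFC) = 3632/303]
   → A = (-1246/303, -3094/303)
3. G_x = 1978/101  [line -64/303·x + 640/303·y + 6272/303 = 0 ∩ |GF|² = 54756/101]
4. G_y = -792/101  [line -64/303·x + 640/303·y + 6272/303 = 0 ∩ |GF|² = 54756/101]
   → G = (1978/101, -792/101)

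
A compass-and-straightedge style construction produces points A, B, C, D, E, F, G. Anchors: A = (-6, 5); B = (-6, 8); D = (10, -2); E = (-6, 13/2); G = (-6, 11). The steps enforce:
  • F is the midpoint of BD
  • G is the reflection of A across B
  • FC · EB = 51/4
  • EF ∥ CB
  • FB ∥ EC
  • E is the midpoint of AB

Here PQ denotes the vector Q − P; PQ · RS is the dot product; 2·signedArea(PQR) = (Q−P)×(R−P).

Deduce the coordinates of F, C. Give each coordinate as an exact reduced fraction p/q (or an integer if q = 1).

C = (-14, 23/2)
F = (2, 3)

1. F_x = 2  [F is the midpoint of BD]
2. F_y = 3  [F is the midpoint of BD]
   → F = (2, 3)
3. C_x = -14  [EF ∥ CB ∩ FB ∥ EC]
4. C_y = 23/2  [EF ∥ CB ∩ FB ∥ EC]
   → C = (-14, 23/2)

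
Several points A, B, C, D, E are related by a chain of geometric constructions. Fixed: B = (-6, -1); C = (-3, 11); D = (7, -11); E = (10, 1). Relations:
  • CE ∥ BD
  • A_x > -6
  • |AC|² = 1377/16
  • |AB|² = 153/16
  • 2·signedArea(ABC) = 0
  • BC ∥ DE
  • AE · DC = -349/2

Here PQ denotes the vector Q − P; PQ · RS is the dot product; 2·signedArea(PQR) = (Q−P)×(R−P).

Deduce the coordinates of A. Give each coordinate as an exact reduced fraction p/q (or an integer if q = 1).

A = (-21/4, 2)

1. A_x = -21/4  [2·signedArea(ABC) = 0 ∩ AE · DC = -349/2]
2. A_y = 2  [2·signedArea(ABC) = 0 ∩ AE · DC = -349/2]
   → A = (-21/4, 2)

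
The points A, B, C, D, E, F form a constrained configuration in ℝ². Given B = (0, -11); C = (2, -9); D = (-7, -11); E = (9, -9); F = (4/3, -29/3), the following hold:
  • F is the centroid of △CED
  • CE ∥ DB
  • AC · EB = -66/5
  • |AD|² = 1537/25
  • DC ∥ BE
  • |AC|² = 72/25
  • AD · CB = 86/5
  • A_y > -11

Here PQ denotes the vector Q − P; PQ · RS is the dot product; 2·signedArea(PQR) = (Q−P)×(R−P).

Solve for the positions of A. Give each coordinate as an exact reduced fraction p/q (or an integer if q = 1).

A = (4/5, -51/5)

1. A_x = 4/5  [AD · CB = 86/5 ∩ AC · EB = -66/5]
2. A_y = -51/5  [AD · CB = 86/5 ∩ AC · EB = -66/5]
   → A = (4/5, -51/5)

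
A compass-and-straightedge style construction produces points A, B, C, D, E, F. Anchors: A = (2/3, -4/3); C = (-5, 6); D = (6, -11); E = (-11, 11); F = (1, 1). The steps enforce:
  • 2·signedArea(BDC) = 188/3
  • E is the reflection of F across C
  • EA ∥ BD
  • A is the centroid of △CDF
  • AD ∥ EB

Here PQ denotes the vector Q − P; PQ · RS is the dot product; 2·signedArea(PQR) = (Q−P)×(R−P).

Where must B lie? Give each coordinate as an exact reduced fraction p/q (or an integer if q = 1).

1. B_x = -17/3  [EA ∥ BD ∩ AD ∥ EB]
2. B_y = 4/3  [EA ∥ BD ∩ AD ∥ EB]
   → B = (-17/3, 4/3)

B = (-17/3, 4/3)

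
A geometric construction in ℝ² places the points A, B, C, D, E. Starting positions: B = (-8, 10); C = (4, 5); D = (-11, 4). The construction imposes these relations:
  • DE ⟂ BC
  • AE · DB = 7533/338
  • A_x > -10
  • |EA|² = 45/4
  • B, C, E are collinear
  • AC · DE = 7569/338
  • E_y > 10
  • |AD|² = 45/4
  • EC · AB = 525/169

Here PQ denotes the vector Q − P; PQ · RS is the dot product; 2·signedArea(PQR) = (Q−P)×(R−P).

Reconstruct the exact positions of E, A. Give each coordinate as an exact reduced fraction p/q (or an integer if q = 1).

A = (-19/2, 7)
E = (-1424/169, 1720/169)

1. E_x = -1424/169  [B, C, E are collinear ∩ DE ⟂ BC]
2. E_y = 1720/169  [B, C, E are collinear ∩ DE ⟂ BC]
   → E = (-1424/169, 1720/169)
3. A_x = -19/2  [AE · DB = 7533/338 ∩ AC · DE = 7569/338]
4. A_y = 7  [AE · DB = 7533/338 ∩ AC · DE = 7569/338]
   → A = (-19/2, 7)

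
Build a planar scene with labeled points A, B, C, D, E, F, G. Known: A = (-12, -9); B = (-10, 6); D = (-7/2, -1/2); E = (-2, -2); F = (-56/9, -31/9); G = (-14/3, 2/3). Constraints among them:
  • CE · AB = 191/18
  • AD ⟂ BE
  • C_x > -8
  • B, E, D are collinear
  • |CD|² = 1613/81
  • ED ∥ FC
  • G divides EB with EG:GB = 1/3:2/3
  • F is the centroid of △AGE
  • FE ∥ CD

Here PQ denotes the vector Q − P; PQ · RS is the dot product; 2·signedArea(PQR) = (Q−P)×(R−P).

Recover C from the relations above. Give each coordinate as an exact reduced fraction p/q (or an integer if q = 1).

1. C_x = -139/18  [FE ∥ CD ∩ ED ∥ FC]
2. C_y = -35/18  [FE ∥ CD ∩ ED ∥ FC]
   → C = (-139/18, -35/18)

C = (-139/18, -35/18)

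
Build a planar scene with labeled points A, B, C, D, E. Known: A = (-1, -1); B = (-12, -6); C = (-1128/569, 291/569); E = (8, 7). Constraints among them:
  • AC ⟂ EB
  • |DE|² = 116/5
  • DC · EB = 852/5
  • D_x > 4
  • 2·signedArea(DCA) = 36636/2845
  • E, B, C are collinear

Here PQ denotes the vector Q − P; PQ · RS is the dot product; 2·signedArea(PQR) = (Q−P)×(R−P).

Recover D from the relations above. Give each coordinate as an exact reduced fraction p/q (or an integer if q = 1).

D = (22/5, 19/5)

1. D_x = 22/5  [line 20·x + 13·y + -687/5 = 0 ∩ |DE|² = 116/5]
2. D_y = 19/5  [line 20·x + 13·y + -687/5 = 0 ∩ |DE|² = 116/5]
   → D = (22/5, 19/5)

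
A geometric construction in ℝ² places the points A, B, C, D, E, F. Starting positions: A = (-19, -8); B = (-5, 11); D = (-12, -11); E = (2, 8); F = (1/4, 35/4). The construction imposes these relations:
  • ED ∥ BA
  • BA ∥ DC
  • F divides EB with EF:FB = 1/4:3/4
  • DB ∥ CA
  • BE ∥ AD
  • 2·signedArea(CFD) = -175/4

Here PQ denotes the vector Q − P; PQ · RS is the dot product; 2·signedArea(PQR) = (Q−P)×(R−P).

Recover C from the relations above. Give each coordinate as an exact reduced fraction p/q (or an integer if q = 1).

1. C_x = -26  [DB ∥ CA ∩ BA ∥ DC]
2. C_y = -30  [DB ∥ CA ∩ BA ∥ DC]
   → C = (-26, -30)

C = (-26, -30)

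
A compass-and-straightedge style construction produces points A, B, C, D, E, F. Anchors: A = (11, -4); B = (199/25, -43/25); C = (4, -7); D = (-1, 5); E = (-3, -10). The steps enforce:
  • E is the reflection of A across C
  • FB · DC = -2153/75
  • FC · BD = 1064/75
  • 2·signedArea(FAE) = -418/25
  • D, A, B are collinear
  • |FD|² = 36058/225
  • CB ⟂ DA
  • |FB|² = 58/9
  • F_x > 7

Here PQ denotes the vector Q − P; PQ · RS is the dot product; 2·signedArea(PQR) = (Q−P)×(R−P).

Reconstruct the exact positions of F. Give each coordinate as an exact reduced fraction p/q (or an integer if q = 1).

F = (574/75, -106/25)

1. F_x = 574/75  [2·signedArea(FAE) = -418/25 ∩ FB · DC = -2153/75]
2. F_y = -106/25  [2·signedArea(FAE) = -418/25 ∩ FB · DC = -2153/75]
   → F = (574/75, -106/25)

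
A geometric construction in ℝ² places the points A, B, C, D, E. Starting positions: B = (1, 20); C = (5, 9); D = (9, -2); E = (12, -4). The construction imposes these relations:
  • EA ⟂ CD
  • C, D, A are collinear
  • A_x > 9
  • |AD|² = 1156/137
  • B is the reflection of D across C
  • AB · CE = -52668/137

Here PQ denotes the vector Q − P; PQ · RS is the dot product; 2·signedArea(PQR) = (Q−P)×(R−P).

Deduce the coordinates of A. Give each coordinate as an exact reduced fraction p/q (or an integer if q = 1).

1. A_x = 1369/137  [C, D, A are collinear ∩ EA ⟂ CD]
2. A_y = -648/137  [C, D, A are collinear ∩ EA ⟂ CD]
   → A = (1369/137, -648/137)

A = (1369/137, -648/137)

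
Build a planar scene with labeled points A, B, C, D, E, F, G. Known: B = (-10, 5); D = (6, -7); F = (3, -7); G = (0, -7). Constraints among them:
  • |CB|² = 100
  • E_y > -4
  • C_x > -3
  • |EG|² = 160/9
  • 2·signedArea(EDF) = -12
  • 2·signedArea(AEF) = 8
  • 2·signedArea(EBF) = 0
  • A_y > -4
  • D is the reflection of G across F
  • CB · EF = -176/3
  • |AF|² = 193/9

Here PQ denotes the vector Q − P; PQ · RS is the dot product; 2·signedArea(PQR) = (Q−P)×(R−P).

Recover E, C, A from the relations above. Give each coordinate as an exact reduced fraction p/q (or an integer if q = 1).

1. E_x = -4/3  [2·signedArea(EBF) = 0 ∩ 2·signedArea(EDF) = -12]
2. E_y = -3  [2·signedArea(EBF) = 0 ∩ 2·signedArea(EDF) = -12]
   → E = (-4/3, -3)
3. C_x = -2  [line -13/3·x + 4·y + -14/3 = 0 ∩ |CB|² = 100]
4. C_y = -1  [line -13/3·x + 4·y + -14/3 = 0 ∩ |CB|² = 100]
   → C = (-2, -1)
5. A_x = 2/3  [line 4·x + 13/3·y + 31/3 = 0 ∩ |AF|² = 193/9]
6. A_y = -3  [line 4·x + 13/3·y + 31/3 = 0 ∩ |AF|² = 193/9]
   → A = (2/3, -3)

A = (2/3, -3)
C = (-2, -1)
E = (-4/3, -3)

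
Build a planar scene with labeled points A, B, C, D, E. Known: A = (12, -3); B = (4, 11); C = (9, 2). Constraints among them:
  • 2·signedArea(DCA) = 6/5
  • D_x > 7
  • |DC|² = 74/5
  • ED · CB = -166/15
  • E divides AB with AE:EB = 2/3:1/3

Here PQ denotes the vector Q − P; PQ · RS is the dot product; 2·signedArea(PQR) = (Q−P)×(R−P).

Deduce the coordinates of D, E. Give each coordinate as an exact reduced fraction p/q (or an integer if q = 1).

1. E_x = 20/3  [E divides AB with AE:EB = 2/3:1/3]
2. E_y = 19/3  [E divides AB with AE:EB = 2/3:1/3]
   → E = (20/3, 19/3)
3. D_x = 36/5  [2·signedArea(DCA) = 6/5 ∩ ED · CB = -166/15]
4. D_y = 27/5  [2·signedArea(DCA) = 6/5 ∩ ED · CB = -166/15]
   → D = (36/5, 27/5)

D = (36/5, 27/5)
E = (20/3, 19/3)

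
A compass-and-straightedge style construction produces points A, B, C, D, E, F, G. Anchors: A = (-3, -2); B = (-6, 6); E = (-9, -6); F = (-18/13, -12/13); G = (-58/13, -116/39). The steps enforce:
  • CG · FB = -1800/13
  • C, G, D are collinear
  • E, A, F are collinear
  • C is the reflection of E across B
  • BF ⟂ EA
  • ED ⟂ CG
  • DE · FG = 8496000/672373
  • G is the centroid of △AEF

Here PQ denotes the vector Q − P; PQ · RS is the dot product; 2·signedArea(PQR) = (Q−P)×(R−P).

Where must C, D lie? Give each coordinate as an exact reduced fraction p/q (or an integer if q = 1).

C = (-3, 18)
D = (-3155637/672373, -4236018/672373)

1. C_x = -3  [C is the reflection of E across B]
2. C_y = 18  [C is the reflection of E across B]
   → C = (-3, 18)
3. D_x = -3155637/672373  [C, G, D are collinear ∩ ED ⟂ CG]
4. D_y = -4236018/672373  [C, G, D are collinear ∩ ED ⟂ CG]
   → D = (-3155637/672373, -4236018/672373)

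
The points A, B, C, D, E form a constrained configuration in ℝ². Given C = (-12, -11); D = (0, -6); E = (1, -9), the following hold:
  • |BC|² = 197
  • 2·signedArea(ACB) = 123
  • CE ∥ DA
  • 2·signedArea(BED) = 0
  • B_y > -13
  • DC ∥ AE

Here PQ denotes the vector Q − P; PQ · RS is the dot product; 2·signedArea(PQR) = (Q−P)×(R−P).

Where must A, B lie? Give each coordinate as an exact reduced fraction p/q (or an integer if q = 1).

A = (13, -4)
B = (2, -12)

1. A_x = 13  [DC ∥ AE ∩ CE ∥ DA]
2. A_y = -4  [DC ∥ AE ∩ CE ∥ DA]
   → A = (13, -4)
3. B_x = 2  [2·signedArea(BED) = 0 ∩ 2·signedArea(ACB) = 123]
4. B_y = -12  [2·signedArea(BED) = 0 ∩ 2·signedArea(ACB) = 123]
   → B = (2, -12)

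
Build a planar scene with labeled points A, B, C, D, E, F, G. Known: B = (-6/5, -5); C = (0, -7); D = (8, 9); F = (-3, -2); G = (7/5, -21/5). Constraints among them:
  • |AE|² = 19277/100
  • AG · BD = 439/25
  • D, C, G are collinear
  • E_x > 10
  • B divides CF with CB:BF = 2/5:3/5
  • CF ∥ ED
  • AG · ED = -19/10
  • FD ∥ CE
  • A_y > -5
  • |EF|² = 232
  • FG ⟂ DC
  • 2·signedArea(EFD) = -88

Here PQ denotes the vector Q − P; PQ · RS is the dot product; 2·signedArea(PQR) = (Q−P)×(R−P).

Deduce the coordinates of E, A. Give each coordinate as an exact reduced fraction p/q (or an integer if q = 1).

A = (1/10, -23/5)
E = (11, 4)

1. E_x = 11  [CF ∥ ED ∩ FD ∥ CE]
2. E_y = 4  [CF ∥ ED ∩ FD ∥ CE]
   → E = (11, 4)
3. A_x = 1/10  [AG · BD = 439/25 ∩ AG · ED = -19/10]
4. A_y = -23/5  [AG · BD = 439/25 ∩ AG · ED = -19/10]
   → A = (1/10, -23/5)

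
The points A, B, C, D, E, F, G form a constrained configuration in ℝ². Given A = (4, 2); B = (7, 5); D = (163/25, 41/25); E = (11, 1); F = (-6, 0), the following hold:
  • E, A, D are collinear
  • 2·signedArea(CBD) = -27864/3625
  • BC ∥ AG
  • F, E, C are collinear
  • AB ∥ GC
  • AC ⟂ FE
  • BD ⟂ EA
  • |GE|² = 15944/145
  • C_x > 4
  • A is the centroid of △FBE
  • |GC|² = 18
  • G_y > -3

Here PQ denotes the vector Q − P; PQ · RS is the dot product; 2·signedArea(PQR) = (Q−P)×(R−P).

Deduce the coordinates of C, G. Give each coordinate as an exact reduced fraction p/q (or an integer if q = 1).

1. C_x = 592/145  [F, E, C are collinear ∩ AC ⟂ FE]
2. C_y = 86/145  [F, E, C are collinear ∩ AC ⟂ FE]
   → C = (592/145, 86/145)
3. G_x = 157/145  [AB ∥ GC ∩ BC ∥ AG]
4. G_y = -349/145  [AB ∥ GC ∩ BC ∥ AG]
   → G = (157/145, -349/145)

C = (592/145, 86/145)
G = (157/145, -349/145)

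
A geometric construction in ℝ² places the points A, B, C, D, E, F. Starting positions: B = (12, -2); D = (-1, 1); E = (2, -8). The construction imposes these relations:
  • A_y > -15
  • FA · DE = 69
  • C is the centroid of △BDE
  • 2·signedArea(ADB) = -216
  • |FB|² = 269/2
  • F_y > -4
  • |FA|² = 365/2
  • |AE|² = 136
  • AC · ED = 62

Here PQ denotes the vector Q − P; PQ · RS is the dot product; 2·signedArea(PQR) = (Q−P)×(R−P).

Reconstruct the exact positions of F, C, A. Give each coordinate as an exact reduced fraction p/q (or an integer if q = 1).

1. C_x = 13/3  [C is the centroid of △BDE]
2. C_y = -3  [C is the centroid of △BDE]
   → C = (13/3, -3)
3. A_x = -8  [AC · ED = 62 ∩ 2·signedArea(ADB) = -216]
4. A_y = -14  [AC · ED = 62 ∩ 2·signedArea(ADB) = -216]
   → A = (-8, -14)
5. F_x = 1/2  [line -3·x + 9·y + 33 = 0 ∩ |FA|² = 365/2]
6. F_y = -7/2  [line -3·x + 9·y + 33 = 0 ∩ |FA|² = 365/2]
   → F = (1/2, -7/2)

A = (-8, -14)
C = (13/3, -3)
F = (1/2, -7/2)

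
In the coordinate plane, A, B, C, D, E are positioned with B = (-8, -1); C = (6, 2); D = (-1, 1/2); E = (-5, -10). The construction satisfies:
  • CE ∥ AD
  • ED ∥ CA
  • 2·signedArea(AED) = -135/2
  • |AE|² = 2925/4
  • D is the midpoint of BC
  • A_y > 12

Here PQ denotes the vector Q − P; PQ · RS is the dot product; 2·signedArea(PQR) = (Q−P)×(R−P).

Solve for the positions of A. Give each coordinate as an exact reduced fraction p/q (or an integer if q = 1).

A = (10, 25/2)

1. A_x = 10  [CE ∥ AD ∩ ED ∥ CA]
2. A_y = 25/2  [CE ∥ AD ∩ ED ∥ CA]
   → A = (10, 25/2)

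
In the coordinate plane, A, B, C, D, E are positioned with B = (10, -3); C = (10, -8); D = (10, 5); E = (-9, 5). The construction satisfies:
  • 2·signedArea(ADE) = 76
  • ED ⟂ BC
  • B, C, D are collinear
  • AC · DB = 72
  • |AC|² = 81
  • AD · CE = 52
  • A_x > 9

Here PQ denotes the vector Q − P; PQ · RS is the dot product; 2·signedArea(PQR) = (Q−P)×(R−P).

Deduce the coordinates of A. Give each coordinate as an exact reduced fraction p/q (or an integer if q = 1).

A = (10, 1)

1. A_x = 10  [AC · DB = 72 ∩ AD · CE = 52]
2. A_y = 1  [AC · DB = 72 ∩ AD · CE = 52]
   → A = (10, 1)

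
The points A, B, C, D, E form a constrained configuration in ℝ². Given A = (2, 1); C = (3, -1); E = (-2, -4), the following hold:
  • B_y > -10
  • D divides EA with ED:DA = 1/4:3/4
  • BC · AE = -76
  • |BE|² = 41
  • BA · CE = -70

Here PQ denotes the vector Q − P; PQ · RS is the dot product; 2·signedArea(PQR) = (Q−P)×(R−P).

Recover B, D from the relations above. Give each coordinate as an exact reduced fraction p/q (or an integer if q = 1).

B = (-6, -9)
D = (-1, -11/4)

1. B_x = -6  [BA · CE = -70 ∩ BC · AE = -76]
2. B_y = -9  [BA · CE = -70 ∩ BC · AE = -76]
   → B = (-6, -9)
3. D_x = -1  [D divides EA with ED:DA = 1/4:3/4]
4. D_y = -11/4  [D divides EA with ED:DA = 1/4:3/4]
   → D = (-1, -11/4)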